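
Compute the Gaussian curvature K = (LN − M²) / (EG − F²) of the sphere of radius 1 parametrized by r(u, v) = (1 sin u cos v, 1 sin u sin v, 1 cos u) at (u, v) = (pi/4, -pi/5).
K = 1

Coefficients of the first fundamental form: E = 1, F = 0, G = sin(u)^2.
Coefficients of the second fundamental form: L = -sin(u)/Abs(sin(u)), M = 0, N = -sin(u)^3/Abs(sin(u)).
Assemble K = (LN − M²)/(EG − F²) = 1. At (u, v) = (pi/4, -pi/5): K = 1.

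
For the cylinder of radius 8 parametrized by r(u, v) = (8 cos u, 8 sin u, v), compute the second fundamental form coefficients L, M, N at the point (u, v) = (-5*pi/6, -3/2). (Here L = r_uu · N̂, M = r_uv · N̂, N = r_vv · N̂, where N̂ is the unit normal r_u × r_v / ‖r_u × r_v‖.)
L = -8;  M = 0;  N = 0

Compute the unit normal N̂(u, v) = (cos(u), sin(u), 0), and the second partials r_uu, r_uv, r_vv. Take dot products:
  L(u, v) = r_uu · N̂ = -8,
  M(u, v) = r_uv · N̂ = 0,
  N(u, v) = r_vv · N̂ = 0.
Evaluating at (u, v) = (-5*pi/6, -3/2):
  L = -8, M = 0, N = 0.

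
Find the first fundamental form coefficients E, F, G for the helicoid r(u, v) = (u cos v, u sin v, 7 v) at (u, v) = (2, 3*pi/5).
E = 1;  F = 0;  G = 53

Partials: r_u = (cos(v), sin(v), 0), r_v = (-u*sin(v), u*cos(v), 7). As functions of (u, v):
  E = r_u · r_u = 1,
  F = r_u · r_v = 0,
  G = r_v · r_v = u^2 + 49.
Evaluating at (u, v) = (2, 3*pi/5): E = 1, F = 0, G = 53.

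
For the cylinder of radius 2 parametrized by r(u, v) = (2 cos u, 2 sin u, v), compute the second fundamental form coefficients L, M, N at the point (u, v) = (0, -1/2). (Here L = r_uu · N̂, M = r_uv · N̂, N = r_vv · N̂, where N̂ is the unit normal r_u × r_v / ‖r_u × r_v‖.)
L = -2;  M = 0;  N = 0

Compute the unit normal N̂(u, v) = (cos(u), sin(u), 0), and the second partials r_uu, r_uv, r_vv. Take dot products:
  L(u, v) = r_uu · N̂ = -2,
  M(u, v) = r_uv · N̂ = 0,
  N(u, v) = r_vv · N̂ = 0.
Evaluating at (u, v) = (0, -1/2):
  L = -2, M = 0, N = 0.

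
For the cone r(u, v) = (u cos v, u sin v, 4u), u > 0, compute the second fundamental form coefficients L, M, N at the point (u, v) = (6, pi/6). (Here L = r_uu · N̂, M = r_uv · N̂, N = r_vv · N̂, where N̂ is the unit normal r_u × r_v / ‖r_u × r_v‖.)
L = 0;  M = 0;  N = 24*sqrt(17)/17

Compute the unit normal N̂(u, v) = (-4*sqrt(17)*u*cos(v)/(17*Abs(u)), -4*sqrt(17)*u*sin(v)/(17*Abs(u)), sqrt(17)*u/(17*Abs(u))), and the second partials r_uu, r_uv, r_vv. Take dot products:
  L(u, v) = r_uu · N̂ = 0,
  M(u, v) = r_uv · N̂ = 0,
  N(u, v) = r_vv · N̂ = 4*sqrt(17)*u^2/(17*Abs(u)).
Evaluating at (u, v) = (6, pi/6):
  L = 0, M = 0, N = 24*sqrt(17)/17.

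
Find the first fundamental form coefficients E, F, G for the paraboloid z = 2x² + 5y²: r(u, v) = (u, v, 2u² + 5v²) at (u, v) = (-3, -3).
E = 145;  F = 360;  G = 901

Partials: r_u = (1, 0, 4*u), r_v = (0, 1, 10*v). As functions of (u, v):
  E = r_u · r_u = 16*u^2 + 1,
  F = r_u · r_v = 40*u*v,
  G = r_v · r_v = 100*v^2 + 1.
Evaluating at (u, v) = (-3, -3): E = 145, F = 360, G = 901.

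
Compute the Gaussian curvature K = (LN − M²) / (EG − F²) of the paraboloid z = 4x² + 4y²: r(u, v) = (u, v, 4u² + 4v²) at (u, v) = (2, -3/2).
K = 64/160801

Coefficients of the first fundamental form: E = 64*u^2 + 1, F = 64*u*v, G = 64*v^2 + 1.
Coefficients of the second fundamental form: L = 8/sqrt(64*u^2 + 64*v^2 + 1), M = 0, N = 8/sqrt(64*u^2 + 64*v^2 + 1).
Assemble K = (LN − M²)/(EG − F²) = 64/(4096*u^4 + 8192*u^2*v^2 + 128*u^2 + 4096*v^4 + 128*v^2 + 1). At (u, v) = (2, -3/2): K = 64/160801.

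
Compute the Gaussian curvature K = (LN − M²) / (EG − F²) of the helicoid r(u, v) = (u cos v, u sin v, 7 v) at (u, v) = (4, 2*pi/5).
K = -49/4225

Coefficients of the first fundamental form: E = 1, F = 0, G = u^2 + 49.
Coefficients of the second fundamental form: L = 0, M = -7/sqrt(u^2 + 49), N = 0.
Assemble K = (LN − M²)/(EG − F²) = -49/(u^2 + 49)^2. At (u, v) = (4, 2*pi/5): K = -49/4225.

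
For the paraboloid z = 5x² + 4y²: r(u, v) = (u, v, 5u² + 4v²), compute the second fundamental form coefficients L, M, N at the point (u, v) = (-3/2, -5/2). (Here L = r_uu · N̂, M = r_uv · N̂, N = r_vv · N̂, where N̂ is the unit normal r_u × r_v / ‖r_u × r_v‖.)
L = 5*sqrt(626)/313;  M = 0;  N = 4*sqrt(626)/313

Compute the unit normal N̂(u, v) = (-10*u/sqrt(100*u^2 + 64*v^2 + 1), -8*v/sqrt(100*u^2 + 64*v^2 + 1), 1/sqrt(100*u^2 + 64*v^2 + 1)), and the second partials r_uu, r_uv, r_vv. Take dot products:
  L(u, v) = r_uu · N̂ = 10/sqrt(100*u^2 + 64*v^2 + 1),
  M(u, v) = r_uv · N̂ = 0,
  N(u, v) = r_vv · N̂ = 8/sqrt(100*u^2 + 64*v^2 + 1).
Evaluating at (u, v) = (-3/2, -5/2):
  L = 5*sqrt(626)/313, M = 0, N = 4*sqrt(626)/313.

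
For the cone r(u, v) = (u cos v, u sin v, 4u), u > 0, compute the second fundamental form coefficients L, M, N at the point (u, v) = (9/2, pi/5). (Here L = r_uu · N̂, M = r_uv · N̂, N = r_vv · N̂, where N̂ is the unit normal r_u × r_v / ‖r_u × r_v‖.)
L = 0;  M = 0;  N = 18*sqrt(17)/17

Compute the unit normal N̂(u, v) = (-4*sqrt(17)*u*cos(v)/(17*Abs(u)), -4*sqrt(17)*u*sin(v)/(17*Abs(u)), sqrt(17)*u/(17*Abs(u))), and the second partials r_uu, r_uv, r_vv. Take dot products:
  L(u, v) = r_uu · N̂ = 0,
  M(u, v) = r_uv · N̂ = 0,
  N(u, v) = r_vv · N̂ = 4*sqrt(17)*u^2/(17*Abs(u)).
Evaluating at (u, v) = (9/2, pi/5):
  L = 0, M = 0, N = 18*sqrt(17)/17.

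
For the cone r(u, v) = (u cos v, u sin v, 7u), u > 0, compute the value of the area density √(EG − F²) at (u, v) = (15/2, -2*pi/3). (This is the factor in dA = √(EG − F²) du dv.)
√(EG − F²)|_{(15/2, -2*pi/3)} = 75*sqrt(2)/2

E = 50, F = 0, G = u^2, so EG − F² = 50*u^2. Taking the positive square root: √(EG − F²) = 5*sqrt(2)*Abs(u). At (u, v) = (15/2, -2*pi/3): 75*sqrt(2)/2.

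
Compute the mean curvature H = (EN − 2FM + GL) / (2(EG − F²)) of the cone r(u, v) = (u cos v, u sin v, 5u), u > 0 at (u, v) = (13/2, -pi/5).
H = 5*sqrt(26)/338

With E = 26, F = 0, G = u^2, L = 0, M = 0, N = 5*sqrt(26)*u^2/(26*Abs(u)), assemble
  H = (EN − 2FM + GL) / (2(EG − F²)) = 5*sqrt(26)/(52*Abs(u)).
At (u, v) = (13/2, -pi/5): H = 5*sqrt(26)/338.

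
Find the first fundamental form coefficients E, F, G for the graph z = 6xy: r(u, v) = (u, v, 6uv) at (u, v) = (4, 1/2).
E = 10;  F = 72;  G = 577

Partials: r_u = (1, 0, 6*v), r_v = (0, 1, 6*u). As functions of (u, v):
  E = r_u · r_u = 36*v^2 + 1,
  F = r_u · r_v = 36*u*v,
  G = r_v · r_v = 36*u^2 + 1.
Evaluating at (u, v) = (4, 1/2): E = 10, F = 72, G = 577.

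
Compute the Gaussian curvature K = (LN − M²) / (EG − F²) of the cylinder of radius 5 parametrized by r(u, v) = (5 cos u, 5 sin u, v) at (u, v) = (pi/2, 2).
K = 0

Coefficients of the first fundamental form: E = 25, F = 0, G = 1.
Coefficients of the second fundamental form: L = -5, M = 0, N = 0.
Assemble K = (LN − M²)/(EG − F²) = 0. At (u, v) = (pi/2, 2): K = 0.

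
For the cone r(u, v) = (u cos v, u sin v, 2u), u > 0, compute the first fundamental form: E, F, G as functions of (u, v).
E = 5;  F = 0;  G = u^2

Compute partials: r_u = (cos(v), sin(v), 2), r_v = (-u*sin(v), u*cos(v), 0). Then
  E = r_u · r_u = 5,
  F = r_u · r_v = 0,
  G = r_v · r_v = u^2.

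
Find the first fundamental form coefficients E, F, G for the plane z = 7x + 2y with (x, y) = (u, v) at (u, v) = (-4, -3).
E = 50;  F = 14;  G = 5

Partials: r_u = (1, 0, 7), r_v = (0, 1, 2). As functions of (u, v):
  E = r_u · r_u = 50,
  F = r_u · r_v = 14,
  G = r_v · r_v = 5.
Evaluating at (u, v) = (-4, -3): E = 50, F = 14, G = 5.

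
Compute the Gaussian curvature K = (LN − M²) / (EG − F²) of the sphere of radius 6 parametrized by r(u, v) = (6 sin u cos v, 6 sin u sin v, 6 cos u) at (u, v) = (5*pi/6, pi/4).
K = 1/36

Coefficients of the first fundamental form: E = 36, F = 0, G = 36*sin(u)^2.
Coefficients of the second fundamental form: L = -6*sin(u)/Abs(sin(u)), M = 0, N = -6*sin(u)^3/Abs(sin(u)).
Assemble K = (LN − M²)/(EG − F²) = 1/36. At (u, v) = (5*pi/6, pi/4): K = 1/36.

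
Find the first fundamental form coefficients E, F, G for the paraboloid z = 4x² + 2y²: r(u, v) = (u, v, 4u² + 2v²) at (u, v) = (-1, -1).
E = 65;  F = 32;  G = 17

Partials: r_u = (1, 0, 8*u), r_v = (0, 1, 4*v). As functions of (u, v):
  E = r_u · r_u = 64*u^2 + 1,
  F = r_u · r_v = 32*u*v,
  G = r_v · r_v = 16*v^2 + 1.
Evaluating at (u, v) = (-1, -1): E = 65, F = 32, G = 17.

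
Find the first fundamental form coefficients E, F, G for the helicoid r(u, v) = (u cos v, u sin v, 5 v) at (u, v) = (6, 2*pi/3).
E = 1;  F = 0;  G = 61

Partials: r_u = (cos(v), sin(v), 0), r_v = (-u*sin(v), u*cos(v), 5). As functions of (u, v):
  E = r_u · r_u = 1,
  F = r_u · r_v = 0,
  G = r_v · r_v = u^2 + 25.
Evaluating at (u, v) = (6, 2*pi/3): E = 1, F = 0, G = 61.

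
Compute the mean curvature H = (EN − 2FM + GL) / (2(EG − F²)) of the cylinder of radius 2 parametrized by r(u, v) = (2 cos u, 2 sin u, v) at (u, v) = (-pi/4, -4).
H = -1/4

With E = 4, F = 0, G = 1, L = -2, M = 0, N = 0, assemble
  H = (EN − 2FM + GL) / (2(EG − F²)) = -1/4.
At (u, v) = (-pi/4, -4): H = -1/4.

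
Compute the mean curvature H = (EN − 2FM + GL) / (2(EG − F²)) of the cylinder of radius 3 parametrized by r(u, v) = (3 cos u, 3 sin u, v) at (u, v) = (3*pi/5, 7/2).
H = -1/6

With E = 9, F = 0, G = 1, L = -3, M = 0, N = 0, assemble
  H = (EN − 2FM + GL) / (2(EG − F²)) = -1/6.
At (u, v) = (3*pi/5, 7/2): H = -1/6.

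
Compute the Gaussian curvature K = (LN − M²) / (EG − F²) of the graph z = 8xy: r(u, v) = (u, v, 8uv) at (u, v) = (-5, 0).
K = -64/2563201

Coefficients of the first fundamental form: E = 64*v^2 + 1, F = 64*u*v, G = 64*u^2 + 1.
Coefficients of the second fundamental form: L = 0, M = 8/sqrt(64*u^2 + 64*v^2 + 1), N = 0.
Assemble K = (LN − M²)/(EG − F²) = -64/(4096*u^4 + 8192*u^2*v^2 + 128*u^2 + 4096*v^4 + 128*v^2 + 1). At (u, v) = (-5, 0): K = -64/2563201.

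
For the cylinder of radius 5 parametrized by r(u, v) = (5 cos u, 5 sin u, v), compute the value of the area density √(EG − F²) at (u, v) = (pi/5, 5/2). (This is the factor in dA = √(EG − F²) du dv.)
√(EG − F²)|_{(pi/5, 5/2)} = 5

E = 25, F = 0, G = 1, so EG − F² = 25. Taking the positive square root: √(EG − F²) = 5. At (u, v) = (pi/5, 5/2): 5.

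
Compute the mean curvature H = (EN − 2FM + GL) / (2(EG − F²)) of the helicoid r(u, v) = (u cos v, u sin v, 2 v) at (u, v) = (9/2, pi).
H = 0

With E = 1, F = 0, G = u^2 + 4, L = 0, M = -2/sqrt(u^2 + 4), N = 0, assemble
  H = (EN − 2FM + GL) / (2(EG − F²)) = 0.
At (u, v) = (9/2, pi): H = 0.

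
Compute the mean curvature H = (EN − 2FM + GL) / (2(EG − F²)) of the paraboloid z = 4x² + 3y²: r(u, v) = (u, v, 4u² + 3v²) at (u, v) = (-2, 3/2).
H = 1099*sqrt(2)/8788

With E = 64*u^2 + 1, F = 48*u*v, G = 36*v^2 + 1, L = 8/sqrt(64*u^2 + 36*v^2 + 1), M = 0, N = 6/sqrt(64*u^2 + 36*v^2 + 1), assemble
  H = (EN − 2FM + GL) / (2(EG − F²)) = (192*u^2 + 144*v^2 + 7)/(64*u^2 + 36*v^2 + 1)^(3/2).
At (u, v) = (-2, 3/2): H = 1099*sqrt(2)/8788.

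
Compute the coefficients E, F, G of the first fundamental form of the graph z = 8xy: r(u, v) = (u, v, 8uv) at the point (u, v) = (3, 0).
E = 1;  F = 0;  G = 577

Partials: r_u = (1, 0, 8*v), r_v = (0, 1, 8*u). As functions of (u, v):
  E = r_u · r_u = 64*v^2 + 1,
  F = r_u · r_v = 64*u*v,
  G = r_v · r_v = 64*u^2 + 1.
Evaluating at (u, v) = (3, 0): E = 1, F = 0, G = 577.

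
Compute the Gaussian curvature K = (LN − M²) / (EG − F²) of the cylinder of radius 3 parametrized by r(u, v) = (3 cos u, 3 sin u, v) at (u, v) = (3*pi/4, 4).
K = 0

Coefficients of the first fundamental form: E = 9, F = 0, G = 1.
Coefficients of the second fundamental form: L = -3, M = 0, N = 0.
Assemble K = (LN − M²)/(EG − F²) = 0. At (u, v) = (3*pi/4, 4): K = 0.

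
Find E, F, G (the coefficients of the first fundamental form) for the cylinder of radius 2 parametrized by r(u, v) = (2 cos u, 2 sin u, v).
E = 4;  F = 0;  G = 1

Compute partials: r_u = (-2*sin(u), 2*cos(u), 0), r_v = (0, 0, 1). Then
  E = r_u · r_u = 4,
  F = r_u · r_v = 0,
  G = r_v · r_v = 1.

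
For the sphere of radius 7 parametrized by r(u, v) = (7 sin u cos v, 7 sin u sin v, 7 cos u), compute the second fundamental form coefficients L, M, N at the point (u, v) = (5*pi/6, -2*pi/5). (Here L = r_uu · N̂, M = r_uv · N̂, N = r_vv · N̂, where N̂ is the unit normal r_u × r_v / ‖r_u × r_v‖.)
L = -7;  M = 0;  N = -7/4

Compute the unit normal N̂(u, v) = (sin(u)^2*cos(v)/Abs(sin(u)), sin(u)^2*sin(v)/Abs(sin(u)), sin(2*u)/(2*Abs(sin(u)))), and the second partials r_uu, r_uv, r_vv. Take dot products:
  L(u, v) = r_uu · N̂ = -7*sin(u)/Abs(sin(u)),
  M(u, v) = r_uv · N̂ = 0,
  N(u, v) = r_vv · N̂ = -7*sin(u)^3/Abs(sin(u)).
Evaluating at (u, v) = (5*pi/6, -2*pi/5):
  L = -7, M = 0, N = -7/4.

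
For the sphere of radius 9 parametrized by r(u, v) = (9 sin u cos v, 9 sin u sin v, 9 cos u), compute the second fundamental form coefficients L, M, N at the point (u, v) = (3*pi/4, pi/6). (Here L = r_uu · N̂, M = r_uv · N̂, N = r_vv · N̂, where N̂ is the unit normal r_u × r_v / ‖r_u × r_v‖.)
L = -9;  M = 0;  N = -9/2

Compute the unit normal N̂(u, v) = (sin(u)^2*cos(v)/Abs(sin(u)), sin(u)^2*sin(v)/Abs(sin(u)), sin(2*u)/(2*Abs(sin(u)))), and the second partials r_uu, r_uv, r_vv. Take dot products:
  L(u, v) = r_uu · N̂ = -9*sin(u)/Abs(sin(u)),
  M(u, v) = r_uv · N̂ = 0,
  N(u, v) = r_vv · N̂ = -9*sin(u)^3/Abs(sin(u)).
Evaluating at (u, v) = (3*pi/4, pi/6):
  L = -9, M = 0, N = -9/2.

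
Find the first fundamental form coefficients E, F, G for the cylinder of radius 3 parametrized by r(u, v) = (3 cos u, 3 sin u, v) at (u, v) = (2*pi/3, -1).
E = 9;  F = 0;  G = 1

Partials: r_u = (-3*sin(u), 3*cos(u), 0), r_v = (0, 0, 1). As functions of (u, v):
  E = r_u · r_u = 9,
  F = r_u · r_v = 0,
  G = r_v · r_v = 1.
Evaluating at (u, v) = (2*pi/3, -1): E = 9, F = 0, G = 1.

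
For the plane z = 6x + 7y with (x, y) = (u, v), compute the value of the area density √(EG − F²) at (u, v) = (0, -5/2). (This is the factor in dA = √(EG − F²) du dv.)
√(EG − F²)|_{(0, -5/2)} = sqrt(86)

E = 37, F = 42, G = 50, so EG − F² = 86. Taking the positive square root: √(EG − F²) = sqrt(86). At (u, v) = (0, -5/2): sqrt(86).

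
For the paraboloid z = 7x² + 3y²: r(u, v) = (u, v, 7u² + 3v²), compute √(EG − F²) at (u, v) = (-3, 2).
√(EG − F²)|_{(-3, 2)} = sqrt(1909)

E = 196*u^2 + 1, F = 84*u*v, G = 36*v^2 + 1; EG − F² = 196*u^2 + 36*v^2 + 1; √(EG − F²) = sqrt(196*u^2 + 36*v^2 + 1). At the given point: sqrt(1909).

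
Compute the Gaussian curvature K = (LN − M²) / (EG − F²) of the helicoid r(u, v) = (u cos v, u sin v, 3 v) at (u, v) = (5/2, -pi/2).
K = -144/3721

Coefficients of the first fundamental form: E = 1, F = 0, G = u^2 + 9.
Coefficients of the second fundamental form: L = 0, M = -3/sqrt(u^2 + 9), N = 0.
Assemble K = (LN − M²)/(EG − F²) = -9/(u^2 + 9)^2. At (u, v) = (5/2, -pi/2): K = -144/3721.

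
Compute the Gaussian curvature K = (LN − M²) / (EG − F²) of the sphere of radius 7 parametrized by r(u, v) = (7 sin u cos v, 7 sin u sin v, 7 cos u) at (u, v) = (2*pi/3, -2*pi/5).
K = 1/49

Coefficients of the first fundamental form: E = 49, F = 0, G = 49*sin(u)^2.
Coefficients of the second fundamental form: L = -7*sin(u)/Abs(sin(u)), M = 0, N = -7*sin(u)^3/Abs(sin(u)).
Assemble K = (LN − M²)/(EG − F²) = 1/49. At (u, v) = (2*pi/3, -2*pi/5): K = 1/49.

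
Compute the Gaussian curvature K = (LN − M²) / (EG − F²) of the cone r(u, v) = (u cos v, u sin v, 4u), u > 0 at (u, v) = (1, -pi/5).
K = 0

Coefficients of the first fundamental form: E = 17, F = 0, G = u^2.
Coefficients of the second fundamental form: L = 0, M = 0, N = 4*sqrt(17)*u^2/(17*Abs(u)).
Assemble K = (LN − M²)/(EG − F²) = 0. At (u, v) = (1, -pi/5): K = 0.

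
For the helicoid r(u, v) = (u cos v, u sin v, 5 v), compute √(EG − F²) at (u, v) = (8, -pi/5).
√(EG − F²)|_{(8, -pi/5)} = sqrt(89)

E = 1, F = 0, G = u^2 + 25; EG − F² = u^2 + 25; √(EG − F²) = sqrt(u^2 + 25). At the given point: sqrt(89).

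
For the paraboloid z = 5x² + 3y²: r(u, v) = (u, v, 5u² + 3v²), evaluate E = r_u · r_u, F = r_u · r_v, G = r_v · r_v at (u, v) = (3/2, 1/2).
E = 226;  F = 45;  G = 10

Partials: r_u = (1, 0, 10*u), r_v = (0, 1, 6*v). As functions of (u, v):
  E = r_u · r_u = 100*u^2 + 1,
  F = r_u · r_v = 60*u*v,
  G = r_v · r_v = 36*v^2 + 1.
Evaluating at (u, v) = (3/2, 1/2): E = 226, F = 45, G = 10.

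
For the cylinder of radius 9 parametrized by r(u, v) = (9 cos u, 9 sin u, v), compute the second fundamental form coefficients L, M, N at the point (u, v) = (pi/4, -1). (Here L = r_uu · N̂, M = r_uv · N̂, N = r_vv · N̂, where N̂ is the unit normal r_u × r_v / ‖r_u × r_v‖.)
L = -9;  M = 0;  N = 0

Compute the unit normal N̂(u, v) = (cos(u), sin(u), 0), and the second partials r_uu, r_uv, r_vv. Take dot products:
  L(u, v) = r_uu · N̂ = -9,
  M(u, v) = r_uv · N̂ = 0,
  N(u, v) = r_vv · N̂ = 0.
Evaluating at (u, v) = (pi/4, -1):
  L = -9, M = 0, N = 0.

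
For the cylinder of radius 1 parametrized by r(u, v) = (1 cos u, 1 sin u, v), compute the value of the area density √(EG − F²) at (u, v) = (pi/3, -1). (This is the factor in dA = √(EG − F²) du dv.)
√(EG − F²)|_{(pi/3, -1)} = 1

E = 1, F = 0, G = 1, so EG − F² = 1. Taking the positive square root: √(EG − F²) = 1. At (u, v) = (pi/3, -1): 1.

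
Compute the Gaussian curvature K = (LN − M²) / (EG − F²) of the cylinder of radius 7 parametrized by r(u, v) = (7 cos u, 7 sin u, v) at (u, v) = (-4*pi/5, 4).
K = 0

Coefficients of the first fundamental form: E = 49, F = 0, G = 1.
Coefficients of the second fundamental form: L = -7, M = 0, N = 0.
Assemble K = (LN − M²)/(EG − F²) = 0. At (u, v) = (-4*pi/5, 4): K = 0.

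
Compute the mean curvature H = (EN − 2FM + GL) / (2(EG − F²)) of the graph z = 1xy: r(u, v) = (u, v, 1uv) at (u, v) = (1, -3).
H = 3*sqrt(11)/121

With E = v^2 + 1, F = u*v, G = u^2 + 1, L = 0, M = 1/sqrt(u^2 + v^2 + 1), N = 0, assemble
  H = (EN − 2FM + GL) / (2(EG − F²)) = -u*v/(u^2 + v^2 + 1)^(3/2).
At (u, v) = (1, -3): H = 3*sqrt(11)/121.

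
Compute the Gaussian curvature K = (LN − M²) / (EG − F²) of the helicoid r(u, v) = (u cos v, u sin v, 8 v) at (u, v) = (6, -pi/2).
K = -4/625

Coefficients of the first fundamental form: E = 1, F = 0, G = u^2 + 64.
Coefficients of the second fundamental form: L = 0, M = -8/sqrt(u^2 + 64), N = 0.
Assemble K = (LN − M²)/(EG − F²) = -64/(u^2 + 64)^2. At (u, v) = (6, -pi/2): K = -4/625.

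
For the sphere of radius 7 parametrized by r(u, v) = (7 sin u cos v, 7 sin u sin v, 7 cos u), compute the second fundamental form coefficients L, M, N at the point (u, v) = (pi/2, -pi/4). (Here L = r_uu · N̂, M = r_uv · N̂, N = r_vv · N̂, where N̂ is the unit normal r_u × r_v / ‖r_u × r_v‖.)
L = -7;  M = 0;  N = -7

Compute the unit normal N̂(u, v) = (sin(u)^2*cos(v)/Abs(sin(u)), sin(u)^2*sin(v)/Abs(sin(u)), sin(2*u)/(2*Abs(sin(u)))), and the second partials r_uu, r_uv, r_vv. Take dot products:
  L(u, v) = r_uu · N̂ = -7*sin(u)/Abs(sin(u)),
  M(u, v) = r_uv · N̂ = 0,
  N(u, v) = r_vv · N̂ = -7*sin(u)^3/Abs(sin(u)).
Evaluating at (u, v) = (pi/2, -pi/4):
  L = -7, M = 0, N = -7.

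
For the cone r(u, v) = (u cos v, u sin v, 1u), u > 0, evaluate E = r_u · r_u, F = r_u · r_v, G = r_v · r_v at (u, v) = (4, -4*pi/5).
E = 2;  F = 0;  G = 16

Partials: r_u = (cos(v), sin(v), 1), r_v = (-u*sin(v), u*cos(v), 0). As functions of (u, v):
  E = r_u · r_u = 2,
  F = r_u · r_v = 0,
  G = r_v · r_v = u^2.
Evaluating at (u, v) = (4, -4*pi/5): E = 2, F = 0, G = 16.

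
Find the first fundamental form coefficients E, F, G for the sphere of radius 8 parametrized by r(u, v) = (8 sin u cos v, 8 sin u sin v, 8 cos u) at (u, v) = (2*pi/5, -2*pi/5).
E = 64;  F = 0;  G = 8*sqrt(5) + 40

Partials: r_u = (8*cos(u)*cos(v), 8*sin(v)*cos(u), -8*sin(u)), r_v = (-8*sin(u)*sin(v), 8*sin(u)*cos(v), 0). As functions of (u, v):
  E = r_u · r_u = 64,
  F = r_u · r_v = 0,
  G = r_v · r_v = 64*sin(u)^2.
Evaluating at (u, v) = (2*pi/5, -2*pi/5): E = 64, F = 0, G = 8*sqrt(5) + 40.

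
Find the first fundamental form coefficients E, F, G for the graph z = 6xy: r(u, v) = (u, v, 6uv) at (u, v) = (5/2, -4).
E = 577;  F = -360;  G = 226

Partials: r_u = (1, 0, 6*v), r_v = (0, 1, 6*u). As functions of (u, v):
  E = r_u · r_u = 36*v^2 + 1,
  F = r_u · r_v = 36*u*v,
  G = r_v · r_v = 36*u^2 + 1.
Evaluating at (u, v) = (5/2, -4): E = 577, F = -360, G = 226.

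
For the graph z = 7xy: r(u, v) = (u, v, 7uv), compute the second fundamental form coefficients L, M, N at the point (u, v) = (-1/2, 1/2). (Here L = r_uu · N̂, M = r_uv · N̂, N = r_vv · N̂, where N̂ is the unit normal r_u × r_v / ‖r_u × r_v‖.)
L = 0;  M = 7*sqrt(102)/51;  N = 0

Compute the unit normal N̂(u, v) = (-7*v/sqrt(49*u^2 + 49*v^2 + 1), -7*u/sqrt(49*u^2 + 49*v^2 + 1), 1/sqrt(49*u^2 + 49*v^2 + 1)), and the second partials r_uu, r_uv, r_vv. Take dot products:
  L(u, v) = r_uu · N̂ = 0,
  M(u, v) = r_uv · N̂ = 7/sqrt(49*u^2 + 49*v^2 + 1),
  N(u, v) = r_vv · N̂ = 0.
Evaluating at (u, v) = (-1/2, 1/2):
  L = 0, M = 7*sqrt(102)/51, N = 0.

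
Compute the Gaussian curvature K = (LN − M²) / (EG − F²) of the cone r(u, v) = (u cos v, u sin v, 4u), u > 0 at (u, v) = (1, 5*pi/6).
K = 0

Coefficients of the first fundamental form: E = 17, F = 0, G = u^2.
Coefficients of the second fundamental form: L = 0, M = 0, N = 4*sqrt(17)*u^2/(17*Abs(u)).
Assemble K = (LN − M²)/(EG − F²) = 0. At (u, v) = (1, 5*pi/6): K = 0.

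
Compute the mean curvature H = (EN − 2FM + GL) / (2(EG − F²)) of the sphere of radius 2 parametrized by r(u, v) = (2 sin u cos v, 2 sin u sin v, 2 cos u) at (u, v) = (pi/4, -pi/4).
H = -1/2

With E = 4, F = 0, G = 4*sin(u)^2, L = -2*sin(u)/Abs(sin(u)), M = 0, N = -2*sin(u)^3/Abs(sin(u)), assemble
  H = (EN − 2FM + GL) / (2(EG − F²)) = -sin(u)/(2*Abs(sin(u))).
At (u, v) = (pi/4, -pi/4): H = -1/2.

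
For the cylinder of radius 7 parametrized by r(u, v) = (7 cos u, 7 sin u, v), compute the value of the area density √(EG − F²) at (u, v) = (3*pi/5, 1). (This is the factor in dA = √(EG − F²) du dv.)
√(EG − F²)|_{(3*pi/5, 1)} = 7

E = 49, F = 0, G = 1, so EG − F² = 49. Taking the positive square root: √(EG − F²) = 7. At (u, v) = (3*pi/5, 1): 7.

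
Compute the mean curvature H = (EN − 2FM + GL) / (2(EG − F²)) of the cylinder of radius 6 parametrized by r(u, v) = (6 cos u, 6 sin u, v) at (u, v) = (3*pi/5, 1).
H = -1/12

With E = 36, F = 0, G = 1, L = -6, M = 0, N = 0, assemble
  H = (EN − 2FM + GL) / (2(EG − F²)) = -1/12.
At (u, v) = (3*pi/5, 1): H = -1/12.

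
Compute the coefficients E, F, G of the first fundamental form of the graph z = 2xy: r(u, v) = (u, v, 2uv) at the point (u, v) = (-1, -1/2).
E = 2;  F = 2;  G = 5

Partials: r_u = (1, 0, 2*v), r_v = (0, 1, 2*u). As functions of (u, v):
  E = r_u · r_u = 4*v^2 + 1,
  F = r_u · r_v = 4*u*v,
  G = r_v · r_v = 4*u^2 + 1.
Evaluating at (u, v) = (-1, -1/2): E = 2, F = 2, G = 5.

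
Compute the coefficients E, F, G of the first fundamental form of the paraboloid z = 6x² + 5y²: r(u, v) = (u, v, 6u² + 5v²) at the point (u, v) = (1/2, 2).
E = 37;  F = 120;  G = 401

Partials: r_u = (1, 0, 12*u), r_v = (0, 1, 10*v). As functions of (u, v):
  E = r_u · r_u = 144*u^2 + 1,
  F = r_u · r_v = 120*u*v,
  G = r_v · r_v = 100*v^2 + 1.
Evaluating at (u, v) = (1/2, 2): E = 37, F = 120, G = 401.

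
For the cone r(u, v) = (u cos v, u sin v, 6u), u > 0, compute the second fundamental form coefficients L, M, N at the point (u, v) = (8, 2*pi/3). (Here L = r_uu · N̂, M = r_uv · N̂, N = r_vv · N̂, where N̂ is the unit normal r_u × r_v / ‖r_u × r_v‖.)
L = 0;  M = 0;  N = 48*sqrt(37)/37

Compute the unit normal N̂(u, v) = (-6*sqrt(37)*u*cos(v)/(37*Abs(u)), -6*sqrt(37)*u*sin(v)/(37*Abs(u)), sqrt(37)*u/(37*Abs(u))), and the second partials r_uu, r_uv, r_vv. Take dot products:
  L(u, v) = r_uu · N̂ = 0,
  M(u, v) = r_uv · N̂ = 0,
  N(u, v) = r_vv · N̂ = 6*sqrt(37)*u^2/(37*Abs(u)).
Evaluating at (u, v) = (8, 2*pi/3):
  L = 0, M = 0, N = 48*sqrt(37)/37.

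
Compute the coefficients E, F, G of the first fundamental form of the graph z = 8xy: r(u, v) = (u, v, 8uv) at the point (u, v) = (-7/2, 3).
E = 577;  F = -672;  G = 785

Partials: r_u = (1, 0, 8*v), r_v = (0, 1, 8*u). As functions of (u, v):
  E = r_u · r_u = 64*v^2 + 1,
  F = r_u · r_v = 64*u*v,
  G = r_v · r_v = 64*u^2 + 1.
Evaluating at (u, v) = (-7/2, 3): E = 577, F = -672, G = 785.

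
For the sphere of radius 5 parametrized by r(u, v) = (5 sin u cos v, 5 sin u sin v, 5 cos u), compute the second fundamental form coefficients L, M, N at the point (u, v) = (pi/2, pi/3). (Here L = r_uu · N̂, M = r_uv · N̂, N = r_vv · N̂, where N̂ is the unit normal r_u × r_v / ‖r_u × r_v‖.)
L = -5;  M = 0;  N = -5

Compute the unit normal N̂(u, v) = (sin(u)^2*cos(v)/Abs(sin(u)), sin(u)^2*sin(v)/Abs(sin(u)), sin(2*u)/(2*Abs(sin(u)))), and the second partials r_uu, r_uv, r_vv. Take dot products:
  L(u, v) = r_uu · N̂ = -5*sin(u)/Abs(sin(u)),
  M(u, v) = r_uv · N̂ = 0,
  N(u, v) = r_vv · N̂ = -5*sin(u)^3/Abs(sin(u)).
Evaluating at (u, v) = (pi/2, pi/3):
  L = -5, M = 0, N = -5.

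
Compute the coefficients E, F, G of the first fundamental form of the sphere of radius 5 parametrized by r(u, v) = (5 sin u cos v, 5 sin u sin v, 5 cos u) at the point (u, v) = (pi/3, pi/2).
E = 25;  F = 0;  G = 75/4

Partials: r_u = (5*cos(u)*cos(v), 5*sin(v)*cos(u), -5*sin(u)), r_v = (-5*sin(u)*sin(v), 5*sin(u)*cos(v), 0). As functions of (u, v):
  E = r_u · r_u = 25,
  F = r_u · r_v = 0,
  G = r_v · r_v = 25*sin(u)^2.
Evaluating at (u, v) = (pi/3, pi/2): E = 25, F = 0, G = 75/4.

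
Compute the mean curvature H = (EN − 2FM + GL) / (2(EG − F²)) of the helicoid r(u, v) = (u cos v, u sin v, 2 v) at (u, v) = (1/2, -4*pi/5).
H = 0

With E = 1, F = 0, G = u^2 + 4, L = 0, M = -2/sqrt(u^2 + 4), N = 0, assemble
  H = (EN − 2FM + GL) / (2(EG − F²)) = 0.
At (u, v) = (1/2, -4*pi/5): H = 0.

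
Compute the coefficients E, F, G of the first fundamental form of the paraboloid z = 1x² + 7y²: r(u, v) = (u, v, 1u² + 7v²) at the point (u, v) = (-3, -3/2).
E = 37;  F = 126;  G = 442

Partials: r_u = (1, 0, 2*u), r_v = (0, 1, 14*v). As functions of (u, v):
  E = r_u · r_u = 4*u^2 + 1,
  F = r_u · r_v = 28*u*v,
  G = r_v · r_v = 196*v^2 + 1.
Evaluating at (u, v) = (-3, -3/2): E = 37, F = 126, G = 442.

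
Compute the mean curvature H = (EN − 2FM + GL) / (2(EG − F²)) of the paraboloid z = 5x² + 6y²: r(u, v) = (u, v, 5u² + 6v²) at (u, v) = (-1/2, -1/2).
H = 11*sqrt(62)/124

With E = 100*u^2 + 1, F = 120*u*v, G = 144*v^2 + 1, L = 10/sqrt(100*u^2 + 144*v^2 + 1), M = 0, N = 12/sqrt(100*u^2 + 144*v^2 + 1), assemble
  H = (EN − 2FM + GL) / (2(EG − F²)) = (600*u^2 + 720*v^2 + 11)/(100*u^2 + 144*v^2 + 1)^(3/2).
At (u, v) = (-1/2, -1/2): H = 11*sqrt(62)/124.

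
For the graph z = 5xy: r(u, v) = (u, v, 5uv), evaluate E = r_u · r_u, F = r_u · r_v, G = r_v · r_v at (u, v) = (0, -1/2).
E = 29/4;  F = 0;  G = 1

Partials: r_u = (1, 0, 5*v), r_v = (0, 1, 5*u). As functions of (u, v):
  E = r_u · r_u = 25*v^2 + 1,
  F = r_u · r_v = 25*u*v,
  G = r_v · r_v = 25*u^2 + 1.
Evaluating at (u, v) = (0, -1/2): E = 29/4, F = 0, G = 1.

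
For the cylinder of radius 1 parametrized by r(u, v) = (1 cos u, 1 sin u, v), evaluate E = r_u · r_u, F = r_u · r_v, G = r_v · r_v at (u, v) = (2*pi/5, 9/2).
E = 1;  F = 0;  G = 1

Partials: r_u = (-sin(u), cos(u), 0), r_v = (0, 0, 1). As functions of (u, v):
  E = r_u · r_u = 1,
  F = r_u · r_v = 0,
  G = r_v · r_v = 1.
Evaluating at (u, v) = (2*pi/5, 9/2): E = 1, F = 0, G = 1.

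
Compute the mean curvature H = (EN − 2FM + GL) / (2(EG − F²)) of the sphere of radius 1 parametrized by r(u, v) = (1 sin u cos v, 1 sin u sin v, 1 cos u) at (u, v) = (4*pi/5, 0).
H = -1

With E = 1, F = 0, G = sin(u)^2, L = -sin(u)/Abs(sin(u)), M = 0, N = -sin(u)^3/Abs(sin(u)), assemble
  H = (EN − 2FM + GL) / (2(EG − F²)) = -sin(u)/Abs(sin(u)).
At (u, v) = (4*pi/5, 0): H = -1.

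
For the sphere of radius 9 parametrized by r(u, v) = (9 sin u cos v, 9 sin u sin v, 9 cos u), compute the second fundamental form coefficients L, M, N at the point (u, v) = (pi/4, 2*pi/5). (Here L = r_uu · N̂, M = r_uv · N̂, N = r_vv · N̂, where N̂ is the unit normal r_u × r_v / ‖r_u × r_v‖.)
L = -9;  M = 0;  N = -9/2

Compute the unit normal N̂(u, v) = (sin(u)^2*cos(v)/Abs(sin(u)), sin(u)^2*sin(v)/Abs(sin(u)), sin(2*u)/(2*Abs(sin(u)))), and the second partials r_uu, r_uv, r_vv. Take dot products:
  L(u, v) = r_uu · N̂ = -9*sin(u)/Abs(sin(u)),
  M(u, v) = r_uv · N̂ = 0,
  N(u, v) = r_vv · N̂ = -9*sin(u)^3/Abs(sin(u)).
Evaluating at (u, v) = (pi/4, 2*pi/5):
  L = -9, M = 0, N = -9/2.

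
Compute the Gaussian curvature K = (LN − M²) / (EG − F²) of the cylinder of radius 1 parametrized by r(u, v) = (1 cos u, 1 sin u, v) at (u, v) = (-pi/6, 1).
K = 0

Coefficients of the first fundamental form: E = 1, F = 0, G = 1.
Coefficients of the second fundamental form: L = -1, M = 0, N = 0.
Assemble K = (LN − M²)/(EG − F²) = 0. At (u, v) = (-pi/6, 1): K = 0.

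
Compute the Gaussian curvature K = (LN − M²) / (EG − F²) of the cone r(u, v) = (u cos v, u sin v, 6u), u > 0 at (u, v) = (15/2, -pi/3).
K = 0

Coefficients of the first fundamental form: E = 37, F = 0, G = u^2.
Coefficients of the second fundamental form: L = 0, M = 0, N = 6*sqrt(37)*u^2/(37*Abs(u)).
Assemble K = (LN − M²)/(EG − F²) = 0. At (u, v) = (15/2, -pi/3): K = 0.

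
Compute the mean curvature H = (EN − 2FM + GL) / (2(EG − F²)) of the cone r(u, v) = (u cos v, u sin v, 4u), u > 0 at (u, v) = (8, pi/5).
H = sqrt(17)/68

With E = 17, F = 0, G = u^2, L = 0, M = 0, N = 4*sqrt(17)*u^2/(17*Abs(u)), assemble
  H = (EN − 2FM + GL) / (2(EG − F²)) = 2*sqrt(17)/(17*Abs(u)).
At (u, v) = (8, pi/5): H = sqrt(17)/68.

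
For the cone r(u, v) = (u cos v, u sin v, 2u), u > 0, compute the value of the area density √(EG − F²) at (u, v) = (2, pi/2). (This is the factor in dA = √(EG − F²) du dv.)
√(EG − F²)|_{(2, pi/2)} = 2*sqrt(5)

E = 5, F = 0, G = u^2, so EG − F² = 5*u^2. Taking the positive square root: √(EG − F²) = sqrt(5)*Abs(u). At (u, v) = (2, pi/2): 2*sqrt(5).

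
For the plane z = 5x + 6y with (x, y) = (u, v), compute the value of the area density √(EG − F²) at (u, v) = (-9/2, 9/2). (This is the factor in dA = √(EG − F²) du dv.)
√(EG − F²)|_{(-9/2, 9/2)} = sqrt(62)

E = 26, F = 30, G = 37, so EG − F² = 62. Taking the positive square root: √(EG − F²) = sqrt(62). At (u, v) = (-9/2, 9/2): sqrt(62).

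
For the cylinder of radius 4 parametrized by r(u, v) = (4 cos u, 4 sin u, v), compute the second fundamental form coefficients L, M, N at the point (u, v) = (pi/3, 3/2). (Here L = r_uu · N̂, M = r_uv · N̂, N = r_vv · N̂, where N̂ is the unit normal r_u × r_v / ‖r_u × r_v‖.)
L = -4;  M = 0;  N = 0

Compute the unit normal N̂(u, v) = (cos(u), sin(u), 0), and the second partials r_uu, r_uv, r_vv. Take dot products:
  L(u, v) = r_uu · N̂ = -4,
  M(u, v) = r_uv · N̂ = 0,
  N(u, v) = r_vv · N̂ = 0.
Evaluating at (u, v) = (pi/3, 3/2):
  L = -4, M = 0, N = 0.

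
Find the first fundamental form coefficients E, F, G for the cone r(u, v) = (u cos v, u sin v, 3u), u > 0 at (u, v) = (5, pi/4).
E = 10;  F = 0;  G = 25

Partials: r_u = (cos(v), sin(v), 3), r_v = (-u*sin(v), u*cos(v), 0). As functions of (u, v):
  E = r_u · r_u = 10,
  F = r_u · r_v = 0,
  G = r_v · r_v = u^2.
Evaluating at (u, v) = (5, pi/4): E = 10, F = 0, G = 25.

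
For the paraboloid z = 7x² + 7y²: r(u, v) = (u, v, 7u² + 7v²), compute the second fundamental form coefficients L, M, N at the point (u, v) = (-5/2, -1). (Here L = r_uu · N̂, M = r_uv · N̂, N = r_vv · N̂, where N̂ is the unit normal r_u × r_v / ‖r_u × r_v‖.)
L = 7*sqrt(158)/237;  M = 0;  N = 7*sqrt(158)/237

Compute the unit normal N̂(u, v) = (-14*u/sqrt(196*u^2 + 196*v^2 + 1), -14*v/sqrt(196*u^2 + 196*v^2 + 1), 1/sqrt(196*u^2 + 196*v^2 + 1)), and the second partials r_uu, r_uv, r_vv. Take dot products:
  L(u, v) = r_uu · N̂ = 14/sqrt(196*u^2 + 196*v^2 + 1),
  M(u, v) = r_uv · N̂ = 0,
  N(u, v) = r_vv · N̂ = 14/sqrt(196*u^2 + 196*v^2 + 1).
Evaluating at (u, v) = (-5/2, -1):
  L = 7*sqrt(158)/237, M = 0, N = 7*sqrt(158)/237.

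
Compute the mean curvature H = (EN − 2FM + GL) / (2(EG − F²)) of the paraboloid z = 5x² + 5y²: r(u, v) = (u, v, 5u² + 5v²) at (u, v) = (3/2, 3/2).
H = 2260*sqrt(451)/203401

With E = 100*u^2 + 1, F = 100*u*v, G = 100*v^2 + 1, L = 10/sqrt(100*u^2 + 100*v^2 + 1), M = 0, N = 10/sqrt(100*u^2 + 100*v^2 + 1), assemble
  H = (EN − 2FM + GL) / (2(EG − F²)) = 10*(50*u^2 + 50*v^2 + 1)/(100*u^2 + 100*v^2 + 1)^(3/2).
At (u, v) = (3/2, 3/2): H = 2260*sqrt(451)/203401.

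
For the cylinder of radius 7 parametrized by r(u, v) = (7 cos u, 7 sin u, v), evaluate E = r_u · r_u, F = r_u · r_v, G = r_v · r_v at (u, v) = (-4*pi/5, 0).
E = 49;  F = 0;  G = 1

Partials: r_u = (-7*sin(u), 7*cos(u), 0), r_v = (0, 0, 1). As functions of (u, v):
  E = r_u · r_u = 49,
  F = r_u · r_v = 0,
  G = r_v · r_v = 1.
Evaluating at (u, v) = (-4*pi/5, 0): E = 49, F = 0, G = 1.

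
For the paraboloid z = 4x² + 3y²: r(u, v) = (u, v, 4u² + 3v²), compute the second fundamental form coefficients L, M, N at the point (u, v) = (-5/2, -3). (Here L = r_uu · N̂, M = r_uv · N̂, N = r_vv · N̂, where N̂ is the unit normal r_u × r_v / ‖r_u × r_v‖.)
L = 8*sqrt(29)/145;  M = 0;  N = 6*sqrt(29)/145

Compute the unit normal N̂(u, v) = (-8*u/sqrt(64*u^2 + 36*v^2 + 1), -6*v/sqrt(64*u^2 + 36*v^2 + 1), 1/sqrt(64*u^2 + 36*v^2 + 1)), and the second partials r_uu, r_uv, r_vv. Take dot products:
  L(u, v) = r_uu · N̂ = 8/sqrt(64*u^2 + 36*v^2 + 1),
  M(u, v) = r_uv · N̂ = 0,
  N(u, v) = r_vv · N̂ = 6/sqrt(64*u^2 + 36*v^2 + 1).
Evaluating at (u, v) = (-5/2, -3):
  L = 8*sqrt(29)/145, M = 0, N = 6*sqrt(29)/145.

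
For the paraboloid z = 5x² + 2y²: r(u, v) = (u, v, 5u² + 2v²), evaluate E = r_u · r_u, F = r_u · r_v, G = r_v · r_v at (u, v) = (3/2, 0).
E = 226;  F = 0;  G = 1

Partials: r_u = (1, 0, 10*u), r_v = (0, 1, 4*v). As functions of (u, v):
  E = r_u · r_u = 100*u^2 + 1,
  F = r_u · r_v = 40*u*v,
  G = r_v · r_v = 16*v^2 + 1.
Evaluating at (u, v) = (3/2, 0): E = 226, F = 0, G = 1.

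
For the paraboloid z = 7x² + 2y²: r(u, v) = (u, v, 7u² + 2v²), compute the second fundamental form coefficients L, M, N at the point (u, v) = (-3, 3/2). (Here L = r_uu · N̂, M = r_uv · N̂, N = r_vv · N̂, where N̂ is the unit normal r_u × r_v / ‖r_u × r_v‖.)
L = 14*sqrt(1801)/1801;  M = 0;  N = 4*sqrt(1801)/1801

Compute the unit normal N̂(u, v) = (-14*u/sqrt(196*u^2 + 16*v^2 + 1), -4*v/sqrt(196*u^2 + 16*v^2 + 1), 1/sqrt(196*u^2 + 16*v^2 + 1)), and the second partials r_uu, r_uv, r_vv. Take dot products:
  L(u, v) = r_uu · N̂ = 14/sqrt(196*u^2 + 16*v^2 + 1),
  M(u, v) = r_uv · N̂ = 0,
  N(u, v) = r_vv · N̂ = 4/sqrt(196*u^2 + 16*v^2 + 1).
Evaluating at (u, v) = (-3, 3/2):
  L = 14*sqrt(1801)/1801, M = 0, N = 4*sqrt(1801)/1801.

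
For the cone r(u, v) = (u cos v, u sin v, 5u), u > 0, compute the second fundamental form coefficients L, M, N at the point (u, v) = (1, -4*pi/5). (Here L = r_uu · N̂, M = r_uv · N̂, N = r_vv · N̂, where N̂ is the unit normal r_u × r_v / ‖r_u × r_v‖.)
L = 0;  M = 0;  N = 5*sqrt(26)/26

Compute the unit normal N̂(u, v) = (-5*sqrt(26)*u*cos(v)/(26*Abs(u)), -5*sqrt(26)*u*sin(v)/(26*Abs(u)), sqrt(26)*u/(26*Abs(u))), and the second partials r_uu, r_uv, r_vv. Take dot products:
  L(u, v) = r_uu · N̂ = 0,
  M(u, v) = r_uv · N̂ = 0,
  N(u, v) = r_vv · N̂ = 5*sqrt(26)*u^2/(26*Abs(u)).
Evaluating at (u, v) = (1, -4*pi/5):
  L = 0, M = 0, N = 5*sqrt(26)/26.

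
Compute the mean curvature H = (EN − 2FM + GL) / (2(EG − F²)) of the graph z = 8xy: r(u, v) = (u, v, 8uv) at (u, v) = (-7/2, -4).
H = -7168*sqrt(201)/1090827

With E = 64*v^2 + 1, F = 64*u*v, G = 64*u^2 + 1, L = 0, M = 8/sqrt(64*u^2 + 64*v^2 + 1), N = 0, assemble
  H = (EN − 2FM + GL) / (2(EG − F²)) = -512*u*v/(64*u^2 + 64*v^2 + 1)^(3/2).
At (u, v) = (-7/2, -4): H = -7168*sqrt(201)/1090827.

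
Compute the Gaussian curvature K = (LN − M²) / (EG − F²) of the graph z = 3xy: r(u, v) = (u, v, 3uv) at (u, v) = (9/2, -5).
K = -144/2666689

Coefficients of the first fundamental form: E = 9*v^2 + 1, F = 9*u*v, G = 9*u^2 + 1.
Coefficients of the second fundamental form: L = 0, M = 3/sqrt(9*u^2 + 9*v^2 + 1), N = 0.
Assemble K = (LN − M²)/(EG − F²) = -9/(81*u^4 + 162*u^2*v^2 + 18*u^2 + 81*v^4 + 18*v^2 + 1). At (u, v) = (9/2, -5): K = -144/2666689.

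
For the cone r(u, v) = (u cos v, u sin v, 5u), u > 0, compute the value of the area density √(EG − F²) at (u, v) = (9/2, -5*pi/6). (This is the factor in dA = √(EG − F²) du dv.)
√(EG − F²)|_{(9/2, -5*pi/6)} = 9*sqrt(26)/2

E = 26, F = 0, G = u^2, so EG − F² = 26*u^2. Taking the positive square root: √(EG − F²) = sqrt(26)*Abs(u). At (u, v) = (9/2, -5*pi/6): 9*sqrt(26)/2.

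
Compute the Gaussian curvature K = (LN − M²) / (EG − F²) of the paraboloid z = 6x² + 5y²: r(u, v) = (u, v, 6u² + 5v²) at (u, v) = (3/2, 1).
K = 24/36125

Coefficients of the first fundamental form: E = 144*u^2 + 1, F = 120*u*v, G = 100*v^2 + 1.
Coefficients of the second fundamental form: L = 12/sqrt(144*u^2 + 100*v^2 + 1), M = 0, N = 10/sqrt(144*u^2 + 100*v^2 + 1).
Assemble K = (LN − M²)/(EG − F²) = 120/(20736*u^4 + 28800*u^2*v^2 + 288*u^2 + 10000*v^4 + 200*v^2 + 1). At (u, v) = (3/2, 1): K = 24/36125.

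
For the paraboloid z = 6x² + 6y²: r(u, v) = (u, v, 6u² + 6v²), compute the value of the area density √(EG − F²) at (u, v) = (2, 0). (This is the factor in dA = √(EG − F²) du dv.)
√(EG − F²)|_{(2, 0)} = sqrt(577)

E = 144*u^2 + 1, F = 144*u*v, G = 144*v^2 + 1, so EG − F² = 144*u^2 + 144*v^2 + 1. Taking the positive square root: √(EG − F²) = sqrt(144*u^2 + 144*v^2 + 1). At (u, v) = (2, 0): sqrt(577).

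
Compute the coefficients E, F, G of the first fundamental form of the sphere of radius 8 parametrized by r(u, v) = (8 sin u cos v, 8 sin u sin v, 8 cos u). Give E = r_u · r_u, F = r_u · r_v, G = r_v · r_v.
E = 64;  F = 0;  G = 64*sin(u)^2

Compute partials: r_u = (8*cos(u)*cos(v), 8*sin(v)*cos(u), -8*sin(u)), r_v = (-8*sin(u)*sin(v), 8*sin(u)*cos(v), 0). Then
  E = r_u · r_u = 64,
  F = r_u · r_v = 0,
  G = r_v · r_v = 64*sin(u)^2.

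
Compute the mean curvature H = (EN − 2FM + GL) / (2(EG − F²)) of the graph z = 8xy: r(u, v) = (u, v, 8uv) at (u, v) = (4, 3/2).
H = -3072*sqrt(1169)/1366561

With E = 64*v^2 + 1, F = 64*u*v, G = 64*u^2 + 1, L = 0, M = 8/sqrt(64*u^2 + 64*v^2 + 1), N = 0, assemble
  H = (EN − 2FM + GL) / (2(EG − F²)) = -512*u*v/(64*u^2 + 64*v^2 + 1)^(3/2).
At (u, v) = (4, 3/2): H = -3072*sqrt(1169)/1366561.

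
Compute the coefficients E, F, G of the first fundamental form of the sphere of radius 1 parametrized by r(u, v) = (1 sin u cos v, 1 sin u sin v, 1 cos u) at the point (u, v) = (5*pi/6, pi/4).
E = 1;  F = 0;  G = 1/4

Partials: r_u = (cos(u)*cos(v), sin(v)*cos(u), -sin(u)), r_v = (-sin(u)*sin(v), sin(u)*cos(v), 0). As functions of (u, v):
  E = r_u · r_u = 1,
  F = r_u · r_v = 0,
  G = r_v · r_v = sin(u)^2.
Evaluating at (u, v) = (5*pi/6, pi/4): E = 1, F = 0, G = 1/4.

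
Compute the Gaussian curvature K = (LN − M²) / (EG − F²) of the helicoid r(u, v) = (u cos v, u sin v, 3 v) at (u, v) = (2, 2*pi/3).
K = -9/169

Coefficients of the first fundamental form: E = 1, F = 0, G = u^2 + 9.
Coefficients of the second fundamental form: L = 0, M = -3/sqrt(u^2 + 9), N = 0.
Assemble K = (LN − M²)/(EG − F²) = -9/(u^2 + 9)^2. At (u, v) = (2, 2*pi/3): K = -9/169.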